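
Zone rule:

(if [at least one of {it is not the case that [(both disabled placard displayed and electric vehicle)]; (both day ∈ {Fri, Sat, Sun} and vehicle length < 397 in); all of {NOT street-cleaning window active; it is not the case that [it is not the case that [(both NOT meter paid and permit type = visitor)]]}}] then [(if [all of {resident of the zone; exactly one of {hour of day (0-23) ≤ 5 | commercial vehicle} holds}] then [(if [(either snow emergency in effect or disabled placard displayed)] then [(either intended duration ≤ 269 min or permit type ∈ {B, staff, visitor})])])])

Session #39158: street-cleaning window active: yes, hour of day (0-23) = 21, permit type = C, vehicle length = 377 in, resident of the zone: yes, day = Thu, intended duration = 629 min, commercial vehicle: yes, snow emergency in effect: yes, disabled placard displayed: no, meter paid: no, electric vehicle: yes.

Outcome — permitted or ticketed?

Atomic conditions:
  disabled placard displayed: no → false
  electric vehicle: yes → true
  day ∈ {Fri, Sat, Sun}: Thu is not in the set → false
  vehicle length < 397 in: 377 < 397 is true
  NOT street-cleaning window active: yes → false
  NOT meter paid: no → true
  permit type = visitor: C == visitor is false
  resident of the zone: yes → true
  hour of day (0-23) ≤ 5: 21 ≤ 5 is false
  commercial vehicle: yes → true
  snow emergency in effect: yes → true
  intended duration ≤ 269 min: 629 ≤ 269 is false
  permit type ∈ {B, staff, visitor}: C is not in the set → false
Combine:
[1.1.1] false AND true = false
[1.1] NOT false = true
[1.2] false AND true = false
[1.3.2.1.1] true AND false = false
[1.3.2.1] NOT false = true
[1.3.2] NOT true = false
[1.3] false AND false = false
[1] true OR false OR false = true
[2.1.2] exactly-one(false, true) = true
[2.1] true AND true = true
[2.2.1] true OR false = true
[2.2.2] false OR false = false
[2.2] true → false = false
[2] true → false = false
[root] true → false = false
Overall: false → ticketed

Ticketed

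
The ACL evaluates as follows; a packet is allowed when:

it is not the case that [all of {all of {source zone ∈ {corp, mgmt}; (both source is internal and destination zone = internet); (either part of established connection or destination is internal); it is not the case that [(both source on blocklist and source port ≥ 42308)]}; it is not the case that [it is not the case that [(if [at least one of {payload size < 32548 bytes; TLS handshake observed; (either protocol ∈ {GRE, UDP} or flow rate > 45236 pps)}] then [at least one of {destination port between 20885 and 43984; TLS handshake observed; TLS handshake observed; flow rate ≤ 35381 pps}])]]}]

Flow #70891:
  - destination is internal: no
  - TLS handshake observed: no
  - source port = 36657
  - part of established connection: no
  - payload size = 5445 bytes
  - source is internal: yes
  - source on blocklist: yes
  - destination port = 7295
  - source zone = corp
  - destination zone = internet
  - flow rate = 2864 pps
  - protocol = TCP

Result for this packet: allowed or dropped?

Atomic conditions:
  source zone ∈ {corp, mgmt}: corp is in the set → true
  source is internal: yes → true
  destination zone = internet: internet == internet is true
  part of established connection: no → false
  destination is internal: no → false
  source on blocklist: yes → true
  source port ≥ 42308: 36657 ≥ 42308 is false
  payload size < 32548 bytes: 5445 < 32548 is true
  TLS handshake observed: no → false
  protocol ∈ {GRE, UDP}: TCP is not in the set → false
  flow rate > 45236 pps: 2864 > 45236 is false
  destination port between 20885 and 43984: 7295 in [20885, 43984] is false
  flow rate ≤ 35381 pps: 2864 ≤ 35381 is true
Combine:
[1.1.2] true AND true = true
[1.1.3] false OR false = false
[1.1.4.1] true AND false = false
[1.1.4] NOT false = true
[1.1] true AND true AND false AND true = false
[1.2.1.1.1.3] false OR false = false
[1.2.1.1.1] true OR false OR false = true
[1.2.1.1.2] false OR false OR false OR true = true
[1.2.1.1] true → true = true
[1.2.1] NOT true = false
[1.2] NOT false = true
[1] false AND true = false
[root] NOT false = true
Overall: true → allowed

Allowed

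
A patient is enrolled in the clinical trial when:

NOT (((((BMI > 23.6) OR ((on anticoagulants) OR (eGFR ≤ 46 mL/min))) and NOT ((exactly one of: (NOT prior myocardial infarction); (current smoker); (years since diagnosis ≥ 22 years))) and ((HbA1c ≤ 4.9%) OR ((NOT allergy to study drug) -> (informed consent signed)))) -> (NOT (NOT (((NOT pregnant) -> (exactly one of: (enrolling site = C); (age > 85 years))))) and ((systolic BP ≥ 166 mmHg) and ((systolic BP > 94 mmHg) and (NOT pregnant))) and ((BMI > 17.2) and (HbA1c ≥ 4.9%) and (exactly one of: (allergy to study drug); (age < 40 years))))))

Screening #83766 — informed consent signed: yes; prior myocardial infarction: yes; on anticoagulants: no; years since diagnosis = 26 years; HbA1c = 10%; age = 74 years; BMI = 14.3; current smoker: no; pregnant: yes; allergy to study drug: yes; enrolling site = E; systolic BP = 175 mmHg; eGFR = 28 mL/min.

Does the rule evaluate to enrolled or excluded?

Atomic conditions:
  BMI > 23.6: 14.3 > 23.6 is false
  on anticoagulants: no → false
  eGFR ≤ 46 mL/min: 28 ≤ 46 is true
  NOT prior myocardial infarction: yes → false
  current smoker: no → false
  years since diagnosis ≥ 22 years: 26 ≥ 22 is true
  HbA1c ≤ 4.9%: 10 ≤ 4.9 is false
  NOT allergy to study drug: yes → false
  informed consent signed: yes → true
  NOT pregnant: yes → false
  enrolling site = C: E == C is false
  age > 85 years: 74 > 85 is false
  systolic BP ≥ 166 mmHg: 175 ≥ 166 is true
  systolic BP > 94 mmHg: 175 > 94 is true
  BMI > 17.2: 14.3 > 17.2 is false
  HbA1c ≥ 4.9%: 10 ≥ 4.9 is true
  allergy to study drug: yes → true
  age < 40 years: 74 < 40 is false
Combine:
[1.1.1.2] false OR true = true
[1.1.1] false OR true = true
[1.1.2.1] exactly-one(false, false, true) = true
[1.1.2] NOT true = false
[1.1.3.2] false → true (antecedent false ⇒ implication holds) = true
[1.1.3] false OR true = true
[1.1] true AND false AND true = false
[1.2.1.1.1.2] exactly-one(false, false) = false
[1.2.1.1.1] false → false (antecedent false ⇒ implication holds) = true
[1.2.1.1] NOT true = false
[1.2.1] NOT false = true
[1.2.2.2] true AND false = false
[1.2.2] true AND false = false
[1.2.3.3] exactly-one(true, false) = true
[1.2.3] false AND true AND true = false
[1.2] true AND false AND false = false
[1] false → false (antecedent false ⇒ implication holds) = true
[root] NOT true = false
Overall: false → excluded

Excluded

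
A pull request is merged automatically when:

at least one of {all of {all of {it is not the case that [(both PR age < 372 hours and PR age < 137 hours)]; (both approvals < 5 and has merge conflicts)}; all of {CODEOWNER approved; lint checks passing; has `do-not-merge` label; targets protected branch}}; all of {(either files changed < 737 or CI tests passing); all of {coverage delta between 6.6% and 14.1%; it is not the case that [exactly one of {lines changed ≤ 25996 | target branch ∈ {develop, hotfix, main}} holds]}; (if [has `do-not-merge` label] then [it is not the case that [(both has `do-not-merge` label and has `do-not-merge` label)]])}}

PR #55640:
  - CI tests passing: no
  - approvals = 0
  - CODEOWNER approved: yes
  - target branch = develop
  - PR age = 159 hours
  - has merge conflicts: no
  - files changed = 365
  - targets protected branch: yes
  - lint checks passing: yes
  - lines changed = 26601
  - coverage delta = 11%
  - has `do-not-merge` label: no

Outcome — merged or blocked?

Blocked

Atomic conditions:
  PR age < 372 hours: 159 < 372 is true
  PR age < 137 hours: 159 < 137 is false
  approvals < 5: 0 < 5 is true
  has merge conflicts: no → false
  CODEOWNER approved: yes → true
  lint checks passing: yes → true
  has `do-not-merge` label: no → false
  targets protected branch: yes → true
  files changed < 737: 365 < 737 is true
  CI tests passing: no → false
  coverage delta between 6.6% and 14.1%: 11 in [6.6, 14.1] is true
  lines changed ≤ 25996: 26601 ≤ 25996 is false
  target branch ∈ {develop, hotfix, main}: develop is in the set → true
Combine:
[1.1.1.1] true AND false = false
[1.1.1] NOT false = true
[1.1.2] true AND false = false
[1.1] true AND false = false
[1.2] true AND true AND false AND true = false
[1] false AND false = false
[2.1] true OR false = true
[2.2.2.1] exactly-one(false, true) = true
[2.2.2] NOT true = false
[2.2] true AND false = false
[2.3.2.1] false AND false = false
[2.3.2] NOT false = true
[2.3] false → true (antecedent false ⇒ implication holds) = true
[2] true AND false AND true = false
[root] false OR false = false
Overall: false → blocked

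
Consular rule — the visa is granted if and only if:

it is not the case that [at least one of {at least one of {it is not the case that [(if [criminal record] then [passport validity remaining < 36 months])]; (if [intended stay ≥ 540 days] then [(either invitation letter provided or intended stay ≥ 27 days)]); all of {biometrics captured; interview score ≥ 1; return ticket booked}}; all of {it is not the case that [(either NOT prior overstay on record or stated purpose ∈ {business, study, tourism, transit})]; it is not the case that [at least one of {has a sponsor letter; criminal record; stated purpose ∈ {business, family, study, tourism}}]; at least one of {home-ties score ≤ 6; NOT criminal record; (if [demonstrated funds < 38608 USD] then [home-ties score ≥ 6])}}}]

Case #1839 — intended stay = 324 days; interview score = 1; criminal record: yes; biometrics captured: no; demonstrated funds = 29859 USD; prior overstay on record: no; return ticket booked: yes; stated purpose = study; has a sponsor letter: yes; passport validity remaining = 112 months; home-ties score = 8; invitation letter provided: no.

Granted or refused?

Refused

Atomic conditions:
  criminal record: yes → true
  passport validity remaining < 36 months: 112 < 36 is false
  intended stay ≥ 540 days: 324 ≥ 540 is false
  invitation letter provided: no → false
  intended stay ≥ 27 days: 324 ≥ 27 is true
  biometrics captured: no → false
  interview score ≥ 1: 1 ≥ 1 is true
  return ticket booked: yes → true
  NOT prior overstay on record: no → true
  stated purpose ∈ {business, study, tourism, transit}: study is in the set → true
  has a sponsor letter: yes → true
  stated purpose ∈ {business, family, study, tourism}: study is in the set → true
  home-ties score ≤ 6: 8 ≤ 6 is false
  NOT criminal record: yes → false
  demonstrated funds < 38608 USD: 29859 < 38608 is true
  home-ties score ≥ 6: 8 ≥ 6 is true
Combine:
[1.1.1.1] true → false = false
[1.1.1] NOT false = true
[1.1.2.2] false OR true = true
[1.1.2] false → true (antecedent false ⇒ implication holds) = true
[1.1.3] false AND true AND true = false
[1.1] true OR true OR false = true
[1.2.1.1] true OR true = true
[1.2.1] NOT true = false
[1.2.2.1] true OR true OR true = true
[1.2.2] NOT true = false
[1.2.3.3] true → true = true
[1.2.3] false OR false OR true = true
[1.2] false AND false AND true = false
[1] true OR false = true
[root] NOT true = false
Overall: false → refused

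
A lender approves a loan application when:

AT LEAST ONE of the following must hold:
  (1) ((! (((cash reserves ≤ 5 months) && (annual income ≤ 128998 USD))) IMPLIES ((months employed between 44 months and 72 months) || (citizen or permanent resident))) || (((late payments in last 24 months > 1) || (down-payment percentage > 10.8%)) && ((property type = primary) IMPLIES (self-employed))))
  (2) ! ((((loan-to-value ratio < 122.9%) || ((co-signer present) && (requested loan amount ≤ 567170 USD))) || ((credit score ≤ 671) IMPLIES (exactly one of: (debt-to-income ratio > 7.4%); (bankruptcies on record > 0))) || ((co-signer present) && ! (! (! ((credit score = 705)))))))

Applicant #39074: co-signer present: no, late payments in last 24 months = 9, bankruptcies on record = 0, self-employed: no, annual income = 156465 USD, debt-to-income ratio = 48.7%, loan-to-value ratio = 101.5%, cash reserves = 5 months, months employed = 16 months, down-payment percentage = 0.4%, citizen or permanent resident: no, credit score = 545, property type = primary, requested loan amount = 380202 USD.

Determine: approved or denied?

Atomic conditions:
  cash reserves ≤ 5 months: 5 ≤ 5 is true
  annual income ≤ 128998 USD: 156465 ≤ 128998 is false
  months employed between 44 months and 72 months: 16 in [44, 72] is false
  citizen or permanent resident: no → false
  late payments in last 24 months > 1: 9 > 1 is true
  down-payment percentage > 10.8%: 0.4 > 10.8 is false
  property type = primary: primary == primary is true
  self-employed: no → false
  loan-to-value ratio < 122.9%: 101.5 < 122.9 is true
  co-signer present: no → false
  requested loan amount ≤ 567170 USD: 380202 ≤ 567170 is true
  credit score ≤ 671: 545 ≤ 671 is true
  debt-to-income ratio > 7.4%: 48.7 > 7.4 is true
  bankruptcies on record > 0: 0 > 0 is false
  credit score = 705: 545 == 705 is false
Combine:
[1.1.1.1] true AND false = false
[1.1.1] NOT false = true
[1.1.2] false OR false = false
[1.1] true → false = false
[1.2.1] true OR false = true
[1.2.2] true → false = false
[1.2] true AND false = false
[1] false OR false = false
[2.1.1.2] false AND true = false
[2.1.1] true OR false = true
[2.1.2.2] exactly-one(true, false) = true
[2.1.2] true → true = true
[2.1.3.2.1.1] NOT false = true
[2.1.3.2.1] NOT true = false
[2.1.3.2] NOT false = true
[2.1.3] false AND true = false
[2.1] true OR true OR false = true
[2] NOT true = false
[root] false OR false = false
Overall: false → denied

Denied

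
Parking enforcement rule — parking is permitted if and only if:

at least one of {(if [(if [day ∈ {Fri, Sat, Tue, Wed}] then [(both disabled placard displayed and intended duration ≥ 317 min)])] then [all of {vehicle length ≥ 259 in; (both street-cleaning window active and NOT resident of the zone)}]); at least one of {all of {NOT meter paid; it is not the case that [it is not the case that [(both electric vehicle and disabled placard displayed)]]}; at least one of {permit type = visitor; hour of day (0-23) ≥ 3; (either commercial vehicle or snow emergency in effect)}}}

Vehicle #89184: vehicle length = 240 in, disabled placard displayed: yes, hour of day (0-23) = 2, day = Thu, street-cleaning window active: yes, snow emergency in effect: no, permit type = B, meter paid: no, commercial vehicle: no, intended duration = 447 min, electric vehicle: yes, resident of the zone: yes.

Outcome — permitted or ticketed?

Permitted

Atomic conditions:
  day ∈ {Fri, Sat, Tue, Wed}: Thu is not in the set → false
  disabled placard displayed: yes → true
  intended duration ≥ 317 min: 447 ≥ 317 is true
  vehicle length ≥ 259 in: 240 ≥ 259 is false
  street-cleaning window active: yes → true
  NOT resident of the zone: yes → false
  NOT meter paid: no → true
  electric vehicle: yes → true
  permit type = visitor: B == visitor is false
  hour of day (0-23) ≥ 3: 2 ≥ 3 is false
  commercial vehicle: no → false
  snow emergency in effect: no → false
Combine:
[1.1.2] true AND true = true
[1.1] false → true (antecedent false ⇒ implication holds) = true
[1.2.2] true AND false = false
[1.2] false AND false = false
[1] true → false = false
[2.1.2.1.1] true AND true = true
[2.1.2.1] NOT true = false
[2.1.2] NOT false = true
[2.1] true AND true = true
[2.2.3] false OR false = false
[2.2] false OR false OR false = false
[2] true OR false = true
[root] false OR true = true
Overall: true → permitted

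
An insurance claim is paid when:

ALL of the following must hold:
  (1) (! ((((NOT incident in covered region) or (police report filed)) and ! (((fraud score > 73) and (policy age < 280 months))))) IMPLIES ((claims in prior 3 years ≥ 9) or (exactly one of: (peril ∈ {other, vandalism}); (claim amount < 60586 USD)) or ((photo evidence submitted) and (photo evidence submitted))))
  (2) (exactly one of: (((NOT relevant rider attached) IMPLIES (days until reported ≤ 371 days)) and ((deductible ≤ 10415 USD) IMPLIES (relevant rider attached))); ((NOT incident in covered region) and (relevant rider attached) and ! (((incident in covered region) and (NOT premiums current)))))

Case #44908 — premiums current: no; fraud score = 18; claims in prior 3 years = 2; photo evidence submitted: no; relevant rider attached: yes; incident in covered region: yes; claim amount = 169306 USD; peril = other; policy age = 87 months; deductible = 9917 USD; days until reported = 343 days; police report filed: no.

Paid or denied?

Atomic conditions:
  NOT incident in covered region: yes → false
  police report filed: no → false
  fraud score > 73: 18 > 73 is false
  policy age < 280 months: 87 < 280 is true
  claims in prior 3 years ≥ 9: 2 ≥ 9 is false
  peril ∈ {other, vandalism}: other is in the set → true
  claim amount < 60586 USD: 169306 < 60586 is false
  photo evidence submitted: no → false
  NOT relevant rider attached: yes → false
  days until reported ≤ 371 days: 343 ≤ 371 is true
  deductible ≤ 10415 USD: 9917 ≤ 10415 is true
  relevant rider attached: yes → true
  incident in covered region: yes → true
  NOT premiums current: no → true
Combine:
[1.1.1.1] false OR false = false
[1.1.1.2.1] false AND true = false
[1.1.1.2] NOT false = true
[1.1.1] false AND true = false
[1.1] NOT false = true
[1.2.2] exactly-one(true, false) = true
[1.2.3] false AND false = false
[1.2] false OR true OR false = true
[1] true → true = true
[2.1.1] false → true (antecedent false ⇒ implication holds) = true
[2.1.2] true → true = true
[2.1] true AND true = true
[2.2.3.1] true AND true = true
[2.2.3] NOT true = false
[2.2] false AND true AND false = false
[2] exactly-one(true, false) = true
[root] true AND true = true
Overall: true → paid

Paid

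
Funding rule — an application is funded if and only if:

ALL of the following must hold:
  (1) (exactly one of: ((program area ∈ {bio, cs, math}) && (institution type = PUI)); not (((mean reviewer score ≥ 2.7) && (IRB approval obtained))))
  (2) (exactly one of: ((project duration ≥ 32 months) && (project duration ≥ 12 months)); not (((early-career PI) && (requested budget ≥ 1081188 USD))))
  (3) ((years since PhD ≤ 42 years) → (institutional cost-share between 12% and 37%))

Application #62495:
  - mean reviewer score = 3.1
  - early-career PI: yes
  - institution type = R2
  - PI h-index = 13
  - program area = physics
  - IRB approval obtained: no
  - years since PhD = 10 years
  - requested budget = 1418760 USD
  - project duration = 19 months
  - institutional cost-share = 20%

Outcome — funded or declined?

Declined

Atomic conditions:
  program area ∈ {bio, cs, math}: physics is not in the set → false
  institution type = PUI: R2 == PUI is false
  mean reviewer score ≥ 2.7: 3.1 ≥ 2.7 is true
  IRB approval obtained: no → false
  project duration ≥ 32 months: 19 ≥ 32 is false
  project duration ≥ 12 months: 19 ≥ 12 is true
  early-career PI: yes → true
  requested budget ≥ 1081188 USD: 1418760 ≥ 1081188 is true
  years since PhD ≤ 42 years: 10 ≤ 42 is true
  institutional cost-share between 12% and 37%: 20 in [12, 37] is true
Combine:
[1.1] false AND false = false
[1.2.1] true AND false = false
[1.2] NOT false = true
[1] exactly-one(false, true) = true
[2.1] false AND true = false
[2.2.1] true AND true = true
[2.2] NOT true = false
[2] exactly-one(false, false) = false
[3] true → true = true
[root] true AND false AND true = false
Overall: false → declined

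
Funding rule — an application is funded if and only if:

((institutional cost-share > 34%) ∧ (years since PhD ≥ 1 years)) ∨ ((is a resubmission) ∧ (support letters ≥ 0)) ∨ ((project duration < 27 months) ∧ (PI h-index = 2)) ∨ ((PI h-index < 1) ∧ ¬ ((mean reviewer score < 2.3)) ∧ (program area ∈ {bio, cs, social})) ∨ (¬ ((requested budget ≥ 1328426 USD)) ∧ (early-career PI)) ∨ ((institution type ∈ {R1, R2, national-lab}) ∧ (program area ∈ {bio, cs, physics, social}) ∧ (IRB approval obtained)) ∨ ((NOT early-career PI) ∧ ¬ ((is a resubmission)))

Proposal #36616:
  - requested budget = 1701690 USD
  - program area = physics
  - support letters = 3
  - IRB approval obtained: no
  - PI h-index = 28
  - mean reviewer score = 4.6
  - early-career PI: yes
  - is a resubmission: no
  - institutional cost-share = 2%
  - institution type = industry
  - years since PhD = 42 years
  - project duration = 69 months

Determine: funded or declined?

Atomic conditions:
  institutional cost-share > 34%: 2 > 34 is false
  years since PhD ≥ 1 years: 42 ≥ 1 is true
  is a resubmission: no → false
  support letters ≥ 0: 3 ≥ 0 is true
  project duration < 27 months: 69 < 27 is false
  PI h-index = 2: 28 == 2 is false
  PI h-index < 1: 28 < 1 is false
  mean reviewer score < 2.3: 4.6 < 2.3 is false
  program area ∈ {bio, cs, social}: physics is not in the set → false
  requested budget ≥ 1328426 USD: 1701690 ≥ 1328426 is true
  early-career PI: yes → true
  institution type ∈ {R1, R2, national-lab}: industry is not in the set → false
  program area ∈ {bio, cs, physics, social}: physics is in the set → true
  IRB approval obtained: no → false
  NOT early-career PI: yes → false
Combine:
[1] false AND true = false
[2] false AND true = false
[3] false AND false = false
[4.2] NOT false = true
[4] false AND true AND false = false
[5.1] NOT true = false
[5] false AND true = false
[6] false AND true AND false = false
[7.2] NOT false = true
[7] false AND true = false
[root] false OR false OR false OR false OR false OR false OR false = false
Overall: false → declined

Declined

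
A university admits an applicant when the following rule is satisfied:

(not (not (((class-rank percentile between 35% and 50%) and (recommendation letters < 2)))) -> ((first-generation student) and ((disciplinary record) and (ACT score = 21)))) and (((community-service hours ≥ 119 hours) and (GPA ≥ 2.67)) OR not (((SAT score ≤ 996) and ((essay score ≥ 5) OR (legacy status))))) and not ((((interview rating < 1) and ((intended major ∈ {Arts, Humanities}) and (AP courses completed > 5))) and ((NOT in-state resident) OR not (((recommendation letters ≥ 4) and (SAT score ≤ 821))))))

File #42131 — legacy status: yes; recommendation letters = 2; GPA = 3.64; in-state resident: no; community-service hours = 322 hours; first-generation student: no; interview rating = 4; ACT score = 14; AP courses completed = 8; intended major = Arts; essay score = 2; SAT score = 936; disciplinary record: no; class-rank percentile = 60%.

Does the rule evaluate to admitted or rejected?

Atomic conditions:
  class-rank percentile between 35% and 50%: 60 in [35, 50] is false
  recommendation letters < 2: 2 < 2 is false
  first-generation student: no → false
  disciplinary record: no → false
  ACT score = 21: 14 == 21 is false
  community-service hours ≥ 119 hours: 322 ≥ 119 is true
  GPA ≥ 2.67: 3.64 ≥ 2.67 is true
  SAT score ≤ 996: 936 ≤ 996 is true
  essay score ≥ 5: 2 ≥ 5 is false
  legacy status: yes → true
  interview rating < 1: 4 < 1 is false
  intended major ∈ {Arts, Humanities}: Arts is in the set → true
  AP courses completed > 5: 8 > 5 is true
  NOT in-state resident: no → true
  recommendation letters ≥ 4: 2 ≥ 4 is false
  SAT score ≤ 821: 936 ≤ 821 is false
Combine:
[1.1.1.1] false AND false = false
[1.1.1] NOT false = true
[1.1] NOT true = false
[1.2.2] false AND false = false
[1.2] false AND false = false
[1] false → false (antecedent false ⇒ implication holds) = true
[2.1] true AND true = true
[2.2.1.2] false OR true = true
[2.2.1] true AND true = true
[2.2] NOT true = false
[2] true OR false = true
[3.1.1.2] true AND true = true
[3.1.1] false AND true = false
[3.1.2.2.1] false AND false = false
[3.1.2.2] NOT false = true
[3.1.2] true OR true = true
[3.1] false AND true = false
[3] NOT false = true
[root] true AND true AND true = true
Overall: true → admitted

Admitted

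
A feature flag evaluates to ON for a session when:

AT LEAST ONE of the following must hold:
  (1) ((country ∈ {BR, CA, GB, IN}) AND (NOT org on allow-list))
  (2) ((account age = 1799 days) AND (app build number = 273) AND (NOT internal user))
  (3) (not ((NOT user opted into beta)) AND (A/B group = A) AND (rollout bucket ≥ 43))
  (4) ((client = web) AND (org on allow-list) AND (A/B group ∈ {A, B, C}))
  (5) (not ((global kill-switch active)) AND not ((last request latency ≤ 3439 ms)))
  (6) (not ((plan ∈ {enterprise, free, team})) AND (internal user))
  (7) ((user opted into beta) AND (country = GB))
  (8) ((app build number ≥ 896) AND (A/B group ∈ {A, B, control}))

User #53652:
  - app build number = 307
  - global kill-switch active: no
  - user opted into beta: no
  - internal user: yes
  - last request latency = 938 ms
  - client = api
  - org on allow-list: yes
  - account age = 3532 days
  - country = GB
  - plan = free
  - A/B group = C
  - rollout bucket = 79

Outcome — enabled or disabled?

Atomic conditions:
  country ∈ {BR, CA, GB, IN}: GB is in the set → true
  NOT org on allow-list: yes → false
  account age = 1799 days: 3532 == 1799 is false
  app build number = 273: 307 == 273 is false
  NOT internal user: yes → false
  NOT user opted into beta: no → true
  A/B group = A: C == A is false
  rollout bucket ≥ 43: 79 ≥ 43 is true
  client = web: api == web is false
  org on allow-list: yes → true
  A/B group ∈ {A, B, C}: C is in the set → true
  global kill-switch active: no → false
  last request latency ≤ 3439 ms: 938 ≤ 3439 is true
  plan ∈ {enterprise, free, team}: free is in the set → true
  internal user: yes → true
  user opted into beta: no → false
  country = GB: GB == GB is true
  app build number ≥ 896: 307 ≥ 896 is false
  A/B group ∈ {A, B, control}: C is not in the set → false
Combine:
[1] true AND false = false
[2] false AND false AND false = false
[3.1] NOT true = false
[3] false AND false AND true = false
[4] false AND true AND true = false
[5.1] NOT false = true
[5.2] NOT true = false
[5] true AND false = false
[6.1] NOT true = false
[6] false AND true = false
[7] false AND true = false
[8] false AND false = false
[root] false OR false OR false OR false OR false OR false OR false OR false = false
Overall: false → disabled

Disabled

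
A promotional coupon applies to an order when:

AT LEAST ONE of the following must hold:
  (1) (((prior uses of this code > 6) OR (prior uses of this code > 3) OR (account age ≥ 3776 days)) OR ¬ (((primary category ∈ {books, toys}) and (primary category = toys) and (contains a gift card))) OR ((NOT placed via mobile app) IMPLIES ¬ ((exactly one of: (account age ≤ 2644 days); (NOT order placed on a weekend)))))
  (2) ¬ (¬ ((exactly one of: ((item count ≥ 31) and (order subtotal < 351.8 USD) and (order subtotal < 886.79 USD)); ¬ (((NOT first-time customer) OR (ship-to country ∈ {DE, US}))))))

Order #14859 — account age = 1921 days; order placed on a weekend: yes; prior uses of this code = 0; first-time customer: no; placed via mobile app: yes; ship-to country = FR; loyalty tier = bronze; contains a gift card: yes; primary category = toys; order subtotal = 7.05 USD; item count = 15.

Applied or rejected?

Atomic conditions:
  prior uses of this code > 6: 0 > 6 is false
  prior uses of this code > 3: 0 > 3 is false
  account age ≥ 3776 days: 1921 ≥ 3776 is false
  primary category ∈ {books, toys}: toys is in the set → true
  primary category = toys: toys == toys is true
  contains a gift card: yes → true
  NOT placed via mobile app: yes → false
  account age ≤ 2644 days: 1921 ≤ 2644 is true
  NOT order placed on a weekend: yes → false
  item count ≥ 31: 15 ≥ 31 is false
  order subtotal < 351.8 USD: 7.05 < 351.8 is true
  order subtotal < 886.79 USD: 7.05 < 886.79 is true
  NOT first-time customer: no → true
  ship-to country ∈ {DE, US}: FR is not in the set → false
Combine:
[1.1] false OR false OR false = false
[1.2.1] true AND true AND true = true
[1.2] NOT true = false
[1.3.2.1] exactly-one(true, false) = true
[1.3.2] NOT true = false
[1.3] false → false (antecedent false ⇒ implication holds) = true
[1] false OR false OR true = true
[2.1.1.1] false AND true AND true = false
[2.1.1.2.1] true OR false = true
[2.1.1.2] NOT true = false
[2.1.1] exactly-one(false, false) = false
[2.1] NOT false = true
[2] NOT true = false
[root] true OR false = true
Overall: true → applied

Applied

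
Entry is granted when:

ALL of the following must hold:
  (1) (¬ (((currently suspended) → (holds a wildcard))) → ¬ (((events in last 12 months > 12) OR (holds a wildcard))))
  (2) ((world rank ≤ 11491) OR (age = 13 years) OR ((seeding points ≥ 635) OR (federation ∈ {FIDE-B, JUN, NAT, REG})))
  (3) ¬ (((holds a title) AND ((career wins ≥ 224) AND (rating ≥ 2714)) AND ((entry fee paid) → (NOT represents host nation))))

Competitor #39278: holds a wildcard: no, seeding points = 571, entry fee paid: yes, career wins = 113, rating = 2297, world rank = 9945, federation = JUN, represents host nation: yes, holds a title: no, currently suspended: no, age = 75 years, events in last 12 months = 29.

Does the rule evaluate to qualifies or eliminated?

Atomic conditions:
  currently suspended: no → false
  holds a wildcard: no → false
  events in last 12 months > 12: 29 > 12 is true
  world rank ≤ 11491: 9945 ≤ 11491 is true
  age = 13 years: 75 == 13 is false
  seeding points ≥ 635: 571 ≥ 635 is false
  federation ∈ {FIDE-B, JUN, NAT, REG}: JUN is in the set → true
  holds a title: no → false
  career wins ≥ 224: 113 ≥ 224 is false
  rating ≥ 2714: 2297 ≥ 2714 is false
  entry fee paid: yes → true
  NOT represents host nation: yes → false
Combine:
[1.1.1] false → false (antecedent false ⇒ implication holds) = true
[1.1] NOT true = false
[1.2.1] true OR false = true
[1.2] NOT true = false
[1] false → false (antecedent false ⇒ implication holds) = true
[2.3] false OR true = true
[2] true OR false OR true = true
[3.1.2] false AND false = false
[3.1.3] true → false = false
[3.1] false AND false AND false = false
[3] NOT false = true
[root] true AND true AND true = true
Overall: true → qualifies

Qualifies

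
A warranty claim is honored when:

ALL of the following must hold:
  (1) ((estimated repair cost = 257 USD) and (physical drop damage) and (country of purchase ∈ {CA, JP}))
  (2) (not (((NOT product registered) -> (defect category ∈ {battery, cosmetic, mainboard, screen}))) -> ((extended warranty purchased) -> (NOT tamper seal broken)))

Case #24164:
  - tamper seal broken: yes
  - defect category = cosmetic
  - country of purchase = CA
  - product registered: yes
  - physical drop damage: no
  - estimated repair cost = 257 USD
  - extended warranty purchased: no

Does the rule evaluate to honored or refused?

Atomic conditions:
  estimated repair cost = 257 USD: 257 == 257 is true
  physical drop damage: no → false
  country of purchase ∈ {CA, JP}: CA is in the set → true
  NOT product registered: yes → false
  defect category ∈ {battery, cosmetic, mainboard, screen}: cosmetic is in the set → true
  extended warranty purchased: no → false
  NOT tamper seal broken: yes → false
Combine:
[1] true AND false AND true = false
[2.1.1] false → true (antecedent false ⇒ implication holds) = true
[2.1] NOT true = false
[2.2] false → false (antecedent false ⇒ implication holds) = true
[2] false → true (antecedent false ⇒ implication holds) = true
[root] false AND true = false
Overall: false → refused

Refused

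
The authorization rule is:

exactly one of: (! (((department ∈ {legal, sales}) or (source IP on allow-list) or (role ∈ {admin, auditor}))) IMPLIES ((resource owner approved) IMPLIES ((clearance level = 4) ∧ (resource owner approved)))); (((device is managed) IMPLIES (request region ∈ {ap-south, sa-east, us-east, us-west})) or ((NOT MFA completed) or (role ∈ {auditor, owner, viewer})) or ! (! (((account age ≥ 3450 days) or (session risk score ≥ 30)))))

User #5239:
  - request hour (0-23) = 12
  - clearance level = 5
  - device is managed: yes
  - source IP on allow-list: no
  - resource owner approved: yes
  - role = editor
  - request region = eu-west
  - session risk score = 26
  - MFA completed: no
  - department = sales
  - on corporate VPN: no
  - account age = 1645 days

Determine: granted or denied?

Denied

Atomic conditions:
  department ∈ {legal, sales}: sales is in the set → true
  source IP on allow-list: no → false
  role ∈ {admin, auditor}: editor is not in the set → false
  resource owner approved: yes → true
  clearance level = 4: 5 == 4 is false
  device is managed: yes → true
  request region ∈ {ap-south, sa-east, us-east, us-west}: eu-west is not in the set → false
  NOT MFA completed: no → true
  role ∈ {auditor, owner, viewer}: editor is not in the set → false
  account age ≥ 3450 days: 1645 ≥ 3450 is false
  session risk score ≥ 30: 26 ≥ 30 is false
Combine:
[1.1.1] true OR false OR false = true
[1.1] NOT true = false
[1.2.2] false AND true = false
[1.2] true → false = false
[1] false → false (antecedent false ⇒ implication holds) = true
[2.1] true → false = false
[2.2] true OR false = true
[2.3.1.1] false OR false = false
[2.3.1] NOT false = true
[2.3] NOT true = false
[2] false OR true OR false = true
[root] exactly-one(true, true) = false
Overall: false → denied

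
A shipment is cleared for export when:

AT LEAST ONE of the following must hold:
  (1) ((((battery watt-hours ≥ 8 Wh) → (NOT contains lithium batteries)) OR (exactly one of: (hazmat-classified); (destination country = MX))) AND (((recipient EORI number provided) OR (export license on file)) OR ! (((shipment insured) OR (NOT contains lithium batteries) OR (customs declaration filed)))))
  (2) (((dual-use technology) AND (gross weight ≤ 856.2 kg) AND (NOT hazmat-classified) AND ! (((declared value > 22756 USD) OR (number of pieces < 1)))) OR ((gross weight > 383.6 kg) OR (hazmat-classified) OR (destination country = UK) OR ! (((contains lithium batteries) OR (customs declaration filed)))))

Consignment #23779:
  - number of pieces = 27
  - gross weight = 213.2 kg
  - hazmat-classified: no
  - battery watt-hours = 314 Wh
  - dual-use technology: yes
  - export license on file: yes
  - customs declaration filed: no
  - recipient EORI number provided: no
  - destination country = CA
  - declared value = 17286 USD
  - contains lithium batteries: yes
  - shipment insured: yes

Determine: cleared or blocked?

Atomic conditions:
  battery watt-hours ≥ 8 Wh: 314 ≥ 8 is true
  NOT contains lithium batteries: yes → false
  hazmat-classified: no → false
  destination country = MX: CA == MX is false
  recipient EORI number provided: no → false
  export license on file: yes → true
  shipment insured: yes → true
  customs declaration filed: no → false
  dual-use technology: yes → true
  gross weight ≤ 856.2 kg: 213.2 ≤ 856.2 is true
  NOT hazmat-classified: no → true
  declared value > 22756 USD: 17286 > 22756 is false
  number of pieces < 1: 27 < 1 is false
  gross weight > 383.6 kg: 213.2 > 383.6 is false
  destination country = UK: CA == UK is false
  contains lithium batteries: yes → true
Combine:
[1.1.1] true → false = false
[1.1.2] exactly-one(false, false) = false
[1.1] false OR false = false
[1.2.1] false OR true = true
[1.2.2.1] true OR false OR false = true
[1.2.2] NOT true = false
[1.2] true OR false = true
[1] false AND true = false
[2.1.4.1] false OR false = false
[2.1.4] NOT false = true
[2.1] true AND true AND true AND true = true
[2.2.4.1] true OR false = true
[2.2.4] NOT true = false
[2.2] false OR false OR false OR false = false
[2] true OR false = true
[root] false OR true = true
Overall: true → cleared

Cleared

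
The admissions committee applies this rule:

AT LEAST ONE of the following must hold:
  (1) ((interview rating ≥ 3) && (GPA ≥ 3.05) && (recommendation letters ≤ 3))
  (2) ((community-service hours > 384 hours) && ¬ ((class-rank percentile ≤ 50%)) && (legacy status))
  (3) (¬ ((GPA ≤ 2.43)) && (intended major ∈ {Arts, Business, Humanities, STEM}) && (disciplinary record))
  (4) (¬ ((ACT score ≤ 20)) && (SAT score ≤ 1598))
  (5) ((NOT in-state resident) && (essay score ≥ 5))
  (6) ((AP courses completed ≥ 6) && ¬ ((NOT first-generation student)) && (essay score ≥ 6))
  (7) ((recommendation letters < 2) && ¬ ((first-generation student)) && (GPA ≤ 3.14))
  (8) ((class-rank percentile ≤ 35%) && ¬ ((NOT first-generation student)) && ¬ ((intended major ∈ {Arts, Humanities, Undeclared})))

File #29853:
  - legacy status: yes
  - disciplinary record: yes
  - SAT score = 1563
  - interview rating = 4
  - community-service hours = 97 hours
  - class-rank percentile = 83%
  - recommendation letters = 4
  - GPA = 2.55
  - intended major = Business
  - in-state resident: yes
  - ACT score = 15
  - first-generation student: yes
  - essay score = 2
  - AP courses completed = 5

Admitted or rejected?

Atomic conditions:
  interview rating ≥ 3: 4 ≥ 3 is true
  GPA ≥ 3.05: 2.55 ≥ 3.05 is false
  recommendation letters ≤ 3: 4 ≤ 3 is false
  community-service hours > 384 hours: 97 > 384 is false
  class-rank percentile ≤ 50%: 83 ≤ 50 is false
  legacy status: yes → true
  GPA ≤ 2.43: 2.55 ≤ 2.43 is false
  intended major ∈ {Arts, Business, Humanities, STEM}: Business is in the set → true
  disciplinary record: yes → true
  ACT score ≤ 20: 15 ≤ 20 is true
  SAT score ≤ 1598: 1563 ≤ 1598 is true
  NOT in-state resident: yes → false
  essay score ≥ 5: 2 ≥ 5 is false
  AP courses completed ≥ 6: 5 ≥ 6 is false
  NOT first-generation student: yes → false
  essay score ≥ 6: 2 ≥ 6 is false
  recommendation letters < 2: 4 < 2 is false
  first-generation student: yes → true
  GPA ≤ 3.14: 2.55 ≤ 3.14 is true
  class-rank percentile ≤ 35%: 83 ≤ 35 is false
  intended major ∈ {Arts, Humanities, Undeclared}: Business is not in the set → false
Combine:
[1] true AND false AND false = false
[2.2] NOT false = true
[2] false AND true AND true = false
[3.1] NOT false = true
[3] true AND true AND true = true
[4.1] NOT true = false
[4] false AND true = false
[5] false AND false = false
[6.2] NOT false = true
[6] false AND true AND false = false
[7.2] NOT true = false
[7] false AND false AND true = false
[8.2] NOT false = true
[8.3] NOT false = true
[8] false AND true AND true = false
[root] false OR false OR true OR false OR false OR false OR false OR false = true
Overall: true → admitted

Admitted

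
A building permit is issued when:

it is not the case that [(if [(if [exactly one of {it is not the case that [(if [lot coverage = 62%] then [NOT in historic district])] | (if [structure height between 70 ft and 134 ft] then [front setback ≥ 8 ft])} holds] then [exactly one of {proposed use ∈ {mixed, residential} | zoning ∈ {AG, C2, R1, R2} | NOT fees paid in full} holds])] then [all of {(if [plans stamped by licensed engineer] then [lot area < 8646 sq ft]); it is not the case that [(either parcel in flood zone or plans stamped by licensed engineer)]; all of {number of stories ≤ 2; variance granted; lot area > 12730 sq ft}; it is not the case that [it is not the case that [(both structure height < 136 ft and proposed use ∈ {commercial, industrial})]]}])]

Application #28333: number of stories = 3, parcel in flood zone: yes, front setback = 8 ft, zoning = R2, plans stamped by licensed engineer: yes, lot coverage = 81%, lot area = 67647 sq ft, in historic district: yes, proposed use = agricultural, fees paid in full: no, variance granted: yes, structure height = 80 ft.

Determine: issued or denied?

Denied

Atomic conditions:
  lot coverage = 62%: 81 == 62 is false
  NOT in historic district: yes → false
  structure height between 70 ft and 134 ft: 80 in [70, 134] is true
  front setback ≥ 8 ft: 8 ≥ 8 is true
  proposed use ∈ {mixed, residential}: agricultural is not in the set → false
  zoning ∈ {AG, C2, R1, R2}: R2 is in the set → true
  NOT fees paid in full: no → true
  plans stamped by licensed engineer: yes → true
  lot area < 8646 sq ft: 67647 < 8646 is false
  parcel in flood zone: yes → true
  number of stories ≤ 2: 3 ≤ 2 is false
  variance granted: yes → true
  lot area > 12730 sq ft: 67647 > 12730 is true
  structure height < 136 ft: 80 < 136 is true
  proposed use ∈ {commercial, industrial}: agricultural is not in the set → false
Combine:
[1.1.1.1.1] false → false (antecedent false ⇒ implication holds) = true
[1.1.1.1] NOT true = false
[1.1.1.2] true → true = true
[1.1.1] exactly-one(false, true) = true
[1.1.2] exactly-one(false, true, true) = false
[1.1] true → false = false
[1.2.1] true → false = false
[1.2.2.1] true OR true = true
[1.2.2] NOT true = false
[1.2.3] false AND true AND true = false
[1.2.4.1.1] true AND false = false
[1.2.4.1] NOT false = true
[1.2.4] NOT true = false
[1.2] false AND false AND false AND false = false
[1] false → false (antecedent false ⇒ implication holds) = true
[root] NOT true = false
Overall: false → denied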